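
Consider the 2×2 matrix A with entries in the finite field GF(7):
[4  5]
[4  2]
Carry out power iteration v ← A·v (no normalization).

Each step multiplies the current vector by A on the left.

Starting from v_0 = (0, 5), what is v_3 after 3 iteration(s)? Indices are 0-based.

v_3 = (3, 0)

v_0 = (0, 5).
v_1 = A·v_0 = (4, 3).
v_2 = A·v_1 = (3, 1).
v_3 = A·v_2 = (3, 0).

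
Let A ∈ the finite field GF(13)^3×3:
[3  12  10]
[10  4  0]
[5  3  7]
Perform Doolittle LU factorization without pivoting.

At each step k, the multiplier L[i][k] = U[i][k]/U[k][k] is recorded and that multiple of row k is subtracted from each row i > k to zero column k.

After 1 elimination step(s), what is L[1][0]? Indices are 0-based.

[col 0] pivot 3
  R1 -= 12*R0 → (0, 3, 10)  (L[1][0] := 12)
  R2 -= 6*R0 → (0, 9, 12)  (L[2][0] := 6)

L[1][0] = 12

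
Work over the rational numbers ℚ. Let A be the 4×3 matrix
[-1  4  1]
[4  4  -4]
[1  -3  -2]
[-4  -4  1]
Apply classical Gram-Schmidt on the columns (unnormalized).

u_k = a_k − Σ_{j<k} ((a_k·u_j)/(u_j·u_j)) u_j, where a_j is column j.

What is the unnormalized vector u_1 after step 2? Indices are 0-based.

Step 1: u_0 = a_0 = (-1, 4, 1, -4).
Step 2: u_1 = a_1 − (25/34)·u_0 = (161/34, 18/17, -127/34, -18/17).

u_1 = (161/34, 18/17, -127/34, -18/17)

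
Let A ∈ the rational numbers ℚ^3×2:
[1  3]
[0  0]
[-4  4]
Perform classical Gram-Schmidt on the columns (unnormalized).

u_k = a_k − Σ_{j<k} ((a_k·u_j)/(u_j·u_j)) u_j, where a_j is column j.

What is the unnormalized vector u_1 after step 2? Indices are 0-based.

Step 1: u_0 = a_0 = (1, 0, -4).
Step 2: u_1 = a_1 − (-13/17)·u_0 = (64/17, 0, 16/17).

u_1 = (64/17, 0, 16/17)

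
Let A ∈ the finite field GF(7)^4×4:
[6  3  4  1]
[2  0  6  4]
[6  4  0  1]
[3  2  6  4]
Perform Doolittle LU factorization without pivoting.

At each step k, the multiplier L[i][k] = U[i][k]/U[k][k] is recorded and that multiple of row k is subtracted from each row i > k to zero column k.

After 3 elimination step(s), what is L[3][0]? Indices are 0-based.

L[3][0] = 4

Step 1: pivot at (0,0) is 6.
  row1 ← row1 − (5)·row0  ⇒  L[1][0]=5, U row1=(0, 6, 0, 6)
  row2 ← row2 − (1)·row0  ⇒  L[2][0]=1, U row2=(0, 1, 3, 0)
  row3 ← row3 − (4)·row0  ⇒  L[3][0]=4, U row3=(0, 4, 4, 0)
Step 2: pivot at (1,1) is 6.
  row2 ← row2 − (6)·row1  ⇒  L[2][1]=6, U row2=(0, 0, 3, 6)
  row3 ← row3 − (3)·row1  ⇒  L[3][1]=3, U row3=(0, 0, 4, 3)
Step 3: pivot at (2,2) is 3.
  row3 ← row3 − (6)·row2  ⇒  L[3][2]=6, U row3=(0, 0, 0, 2)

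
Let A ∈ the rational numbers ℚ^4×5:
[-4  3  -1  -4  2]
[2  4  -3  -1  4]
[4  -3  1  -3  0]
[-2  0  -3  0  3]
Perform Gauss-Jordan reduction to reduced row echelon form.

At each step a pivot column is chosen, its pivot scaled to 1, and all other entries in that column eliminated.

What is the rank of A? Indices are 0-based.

[1] R0 /= -4  ⇒  (1, -3/4, 1/4, 1, -1/2)
     R1 -= 2·R0  ⇒  (0, 11/2, -7/2, -3, 5)
     R2 -= 4·R0  ⇒  (0, 0, 0, -7, 2)
     R3 -= -2·R0  ⇒  (0, -3/2, -5/2, 2, 2)
[2] R1 /= 11/2  ⇒  (0, 1, -7/11, -6/11, 10/11)
     R0 -= -3/4·R1  ⇒  (1, 0, -5/22, 13/22, 2/11)
     R3 -= -3/2·R1  ⇒  (0, 0, -38/11, 13/11, 37/11)
[3] R2 <-> R3
[3] R2 /= -38/11  ⇒  (0, 0, 1, -13/38, -37/38)
     R0 -= -5/22·R2  ⇒  (1, 0, 0, 39/76, -3/76)
     R1 -= -7/11·R2  ⇒  (0, 1, 0, -29/38, 11/38)
[4] R3 /= -7  ⇒  (0, 0, 0, 1, -2/7)
     R0 -= 39/76·R3  ⇒  (1, 0, 0, 0, 3/28)
     R1 -= -29/38·R3  ⇒  (0, 1, 0, 0, 1/14)
     R2 -= -13/38·R3  ⇒  (0, 0, 1, 0, -15/14)

rank = 4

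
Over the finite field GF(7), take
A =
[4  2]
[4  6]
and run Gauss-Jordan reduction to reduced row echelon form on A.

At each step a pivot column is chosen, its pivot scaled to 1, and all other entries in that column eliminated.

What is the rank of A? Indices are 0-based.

step 1: normalize row 0 (÷4) = (1, 4)
  row 1: subtract 4×row0 = (0, 4)
step 2: normalize row 1 (÷4) = (0, 1)
  row 0: subtract 4×row1 = (1, 0)

rank = 2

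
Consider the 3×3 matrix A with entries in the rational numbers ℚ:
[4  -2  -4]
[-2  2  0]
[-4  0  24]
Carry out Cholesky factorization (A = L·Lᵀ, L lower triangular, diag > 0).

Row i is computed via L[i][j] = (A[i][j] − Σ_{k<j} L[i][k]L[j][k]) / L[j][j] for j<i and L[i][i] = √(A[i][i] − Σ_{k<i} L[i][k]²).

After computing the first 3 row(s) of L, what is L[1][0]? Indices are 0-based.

L[1][0] = -1

Step 1: L[0][0] = √(4) = 2.
  L[1][0] = (-2) / L[0][0] = -1.
Step 2: L[1][1] = √(1) = 1.
  L[2][0] = (-4) / L[0][0] = -2.
  L[2][1] = (-2) / L[1][1] = -2.
Step 3: L[2][2] = √(16) = 4.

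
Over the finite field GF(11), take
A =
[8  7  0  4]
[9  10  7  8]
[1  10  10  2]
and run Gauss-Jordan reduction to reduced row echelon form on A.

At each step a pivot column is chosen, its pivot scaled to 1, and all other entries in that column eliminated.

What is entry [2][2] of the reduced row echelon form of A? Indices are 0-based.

[1] R0 /= 8  ⇒  (1, 5, 0, 6)
     R1 -= 9·R0  ⇒  (0, 9, 7, 9)
     R2 -= 1·R0  ⇒  (0, 5, 10, 7)
[2] R1 /= 9  ⇒  (0, 1, 2, 1)
     R0 -= 5·R1  ⇒  (1, 0, 1, 1)
     R2 -= 5·R1  ⇒  (0, 0, 0, 2)
column 2 empty below row 2
[3] R2 /= 2  ⇒  (0, 0, 0, 1)
     R0 -= 1·R2  ⇒  (1, 0, 1, 0)
     R1 -= 1·R2  ⇒  (0, 1, 2, 0)

M[2][2] = 0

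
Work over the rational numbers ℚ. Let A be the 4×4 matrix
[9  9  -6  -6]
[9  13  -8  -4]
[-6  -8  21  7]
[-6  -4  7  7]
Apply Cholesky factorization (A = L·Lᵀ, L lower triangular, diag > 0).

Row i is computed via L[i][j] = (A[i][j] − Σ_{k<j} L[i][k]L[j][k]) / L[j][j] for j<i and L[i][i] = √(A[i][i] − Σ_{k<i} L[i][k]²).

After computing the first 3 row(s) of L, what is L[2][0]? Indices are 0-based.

Step 1: L[0][0] = √(9) = 3.
  L[1][0] = (9) / L[0][0] = 3.
Step 2: L[1][1] = √(4) = 2.
  L[2][0] = (-6) / L[0][0] = -2.
  L[2][1] = (-2) / L[1][1] = -1.
Step 3: L[2][2] = √(16) = 4.

L[2][0] = -2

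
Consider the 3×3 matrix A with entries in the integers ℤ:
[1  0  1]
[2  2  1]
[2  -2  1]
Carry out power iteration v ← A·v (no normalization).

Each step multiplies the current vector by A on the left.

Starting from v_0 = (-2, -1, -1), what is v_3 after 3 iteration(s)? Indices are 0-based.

v_3 = (-1, -53, 39)

v_0 = (-2, -1, -1).
v_1 = A·v_0 = (-3, -7, -3).
v_2 = A·v_1 = (-6, -23, 5).
v_3 = A·v_2 = (-1, -53, 39).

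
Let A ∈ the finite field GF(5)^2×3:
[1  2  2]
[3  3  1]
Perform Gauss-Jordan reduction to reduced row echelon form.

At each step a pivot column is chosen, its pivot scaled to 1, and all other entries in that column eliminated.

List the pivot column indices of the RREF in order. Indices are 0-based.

pivot columns: 0, 1

pivot(0,0)=1: scale R0 → (1, 2, 2)
  clear (1,0): R1 −= (3)R0 → (0, 2, 0)
pivot(1,1)=2: scale R1 → (0, 1, 0)
  clear (0,1): R0 −= (2)R1 → (1, 0, 2)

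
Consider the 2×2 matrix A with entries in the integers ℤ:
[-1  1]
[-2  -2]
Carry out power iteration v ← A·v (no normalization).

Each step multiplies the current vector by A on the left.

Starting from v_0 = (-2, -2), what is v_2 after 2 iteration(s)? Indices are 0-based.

v_2 = (8, -16)

v_0 = (-2, -2).
v_1 = A·v_0 = (0, 8).
v_2 = A·v_1 = (8, -16).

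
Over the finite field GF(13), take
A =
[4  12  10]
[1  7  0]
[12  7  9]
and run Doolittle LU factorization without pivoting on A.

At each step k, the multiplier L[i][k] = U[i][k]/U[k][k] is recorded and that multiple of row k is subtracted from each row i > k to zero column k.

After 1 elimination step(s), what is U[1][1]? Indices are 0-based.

U[1][1] = 4

k=0: U[0][0]=4
  eliminate (1,0): mult=10, new row 1: (0, 4, 4); set L[1][0]=10
  eliminate (2,0): mult=3, new row 2: (0, 10, 5); set L[2][0]=3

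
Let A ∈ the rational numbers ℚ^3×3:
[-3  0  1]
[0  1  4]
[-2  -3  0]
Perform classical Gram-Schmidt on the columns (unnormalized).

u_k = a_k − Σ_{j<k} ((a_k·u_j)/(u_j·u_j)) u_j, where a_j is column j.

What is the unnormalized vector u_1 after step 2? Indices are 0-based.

Step 1: u_0 = a_0 = (-3, 0, -2).
Step 2: u_1 = a_1 − (6/13)·u_0 = (18/13, 1, -27/13).

u_1 = (18/13, 1, -27/13)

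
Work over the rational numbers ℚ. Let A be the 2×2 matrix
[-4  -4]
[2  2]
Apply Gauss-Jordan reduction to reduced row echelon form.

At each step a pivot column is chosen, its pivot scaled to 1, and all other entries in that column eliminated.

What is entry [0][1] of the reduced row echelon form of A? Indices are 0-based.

M[0][1] = 1

pivot(0,0)=-4: scale R0 → (1, 1)
  clear (1,0): R1 −= (2)R0 → (0, 0)
col 1: no nonzero at/below row 1; advance.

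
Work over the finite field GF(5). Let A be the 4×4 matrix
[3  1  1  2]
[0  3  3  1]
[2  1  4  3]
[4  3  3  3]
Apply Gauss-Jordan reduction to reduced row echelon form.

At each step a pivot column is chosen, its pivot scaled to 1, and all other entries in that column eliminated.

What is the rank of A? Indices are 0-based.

rank = 4

step 1: normalize row 0 (÷3) = (1, 2, 2, 4)
  row 2: subtract 2×row0 = (0, 2, 0, 0)
  row 3: subtract 4×row0 = (0, 0, 0, 2)
step 2: normalize row 1 (÷3) = (0, 1, 1, 2)
  row 0: subtract 2×row1 = (1, 0, 0, 0)
  row 2: subtract 2×row1 = (0, 0, 3, 1)
step 3: normalize row 2 (÷3) = (0, 0, 1, 2)
  row 1: subtract 1×row2 = (0, 1, 0, 0)
step 4: normalize row 3 (÷2) = (0, 0, 0, 1)
  row 2: subtract 2×row3 = (0, 0, 1, 0)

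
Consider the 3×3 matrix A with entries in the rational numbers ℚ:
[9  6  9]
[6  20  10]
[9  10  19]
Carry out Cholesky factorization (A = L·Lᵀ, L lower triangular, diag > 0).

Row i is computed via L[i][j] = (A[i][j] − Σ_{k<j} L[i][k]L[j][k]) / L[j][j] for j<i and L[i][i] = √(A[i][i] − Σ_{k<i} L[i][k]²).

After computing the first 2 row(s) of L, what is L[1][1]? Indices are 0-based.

L[1][1] = 4

Step 1: L[0][0] = √(9) = 3.
  L[1][0] = (6) / L[0][0] = 2.
Step 2: L[1][1] = √(16) = 4.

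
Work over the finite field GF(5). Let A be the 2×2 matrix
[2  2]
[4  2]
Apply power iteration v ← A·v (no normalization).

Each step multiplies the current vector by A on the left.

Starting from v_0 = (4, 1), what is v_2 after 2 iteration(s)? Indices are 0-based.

v_2 = (1, 1)

v_0 = (4, 1).
v_1 = A·v_0 = (0, 3).
v_2 = A·v_1 = (1, 1).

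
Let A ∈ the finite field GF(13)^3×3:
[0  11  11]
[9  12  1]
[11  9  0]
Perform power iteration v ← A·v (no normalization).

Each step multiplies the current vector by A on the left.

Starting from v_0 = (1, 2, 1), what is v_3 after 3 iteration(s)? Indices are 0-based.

v_0 = (1, 2, 1).
v_1 = A·v_0 = (7, 8, 3).
v_2 = A·v_1 = (4, 6, 6).
v_3 = A·v_2 = (2, 10, 7).

v_3 = (2, 10, 7)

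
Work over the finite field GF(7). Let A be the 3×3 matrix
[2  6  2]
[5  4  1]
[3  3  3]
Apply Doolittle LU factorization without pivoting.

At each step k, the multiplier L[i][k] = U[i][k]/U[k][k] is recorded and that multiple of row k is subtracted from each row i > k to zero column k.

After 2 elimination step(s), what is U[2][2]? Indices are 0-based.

k=0: U[0][0]=2
  eliminate (1,0): mult=6, new row 1: (0, 3, 3); set L[1][0]=6
  eliminate (2,0): mult=5, new row 2: (0, 1, 0); set L[2][0]=5
k=1: U[1][1]=3
  eliminate (2,1): mult=5, new row 2: (0, 0, 6); set L[2][1]=5

U[2][2] = 6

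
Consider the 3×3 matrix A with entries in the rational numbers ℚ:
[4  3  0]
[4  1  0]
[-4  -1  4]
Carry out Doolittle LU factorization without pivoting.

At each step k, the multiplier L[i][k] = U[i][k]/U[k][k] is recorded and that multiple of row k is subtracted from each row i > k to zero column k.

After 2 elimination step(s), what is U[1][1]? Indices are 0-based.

k=0: U[0][0]=4
  eliminate (1,0): mult=1, new row 1: (0, -2, 0); set L[1][0]=1
  eliminate (2,0): mult=-1, new row 2: (0, 2, 4); set L[2][0]=-1
k=1: U[1][1]=-2
  eliminate (2,1): mult=-1, new row 2: (0, 0, 4); set L[2][1]=-1

U[1][1] = -2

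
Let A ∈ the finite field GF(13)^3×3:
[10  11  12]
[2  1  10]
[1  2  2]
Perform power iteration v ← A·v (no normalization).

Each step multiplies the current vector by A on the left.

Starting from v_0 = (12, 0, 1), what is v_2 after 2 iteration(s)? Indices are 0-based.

v_2 = (3, 9, 7)

v_0 = (12, 0, 1).
v_1 = A·v_0 = (2, 8, 1).
v_2 = A·v_1 = (3, 9, 7).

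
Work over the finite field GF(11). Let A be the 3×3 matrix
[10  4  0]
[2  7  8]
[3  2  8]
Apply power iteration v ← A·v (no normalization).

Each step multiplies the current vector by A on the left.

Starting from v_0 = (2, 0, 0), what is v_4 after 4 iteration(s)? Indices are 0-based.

v_4 = (3, 2, 5)

v_0 = (2, 0, 0).
v_1 = A·v_0 = (9, 4, 6).
v_2 = A·v_1 = (7, 6, 6).
v_3 = A·v_2 = (6, 5, 4).
v_4 = A·v_3 = (3, 2, 5).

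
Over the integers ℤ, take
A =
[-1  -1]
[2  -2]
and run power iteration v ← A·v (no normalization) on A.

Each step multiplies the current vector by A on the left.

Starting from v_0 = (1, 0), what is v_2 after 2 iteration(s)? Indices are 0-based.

v_0 = (1, 0).
v_1 = A·v_0 = (-1, 2).
v_2 = A·v_1 = (-1, -6).

v_2 = (-1, -6)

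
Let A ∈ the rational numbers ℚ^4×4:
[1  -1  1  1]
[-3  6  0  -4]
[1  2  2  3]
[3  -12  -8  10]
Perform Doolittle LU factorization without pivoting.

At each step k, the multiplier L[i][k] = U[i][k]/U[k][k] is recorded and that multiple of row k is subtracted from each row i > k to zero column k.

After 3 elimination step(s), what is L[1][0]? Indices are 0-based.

L[1][0] = -3

Step 1: pivot at (0,0) is 1.
  row1 ← row1 − (-3)·row0  ⇒  L[1][0]=-3, U row1=(0, 3, 3, -1)
  row2 ← row2 − (1)·row0  ⇒  L[2][0]=1, U row2=(0, 3, 1, 2)
  row3 ← row3 − (3)·row0  ⇒  L[3][0]=3, U row3=(0, -9, -11, 7)
Step 2: pivot at (1,1) is 3.
  row2 ← row2 − (1)·row1  ⇒  L[2][1]=1, U row2=(0, 0, -2, 3)
  row3 ← row3 − (-3)·row1  ⇒  L[3][1]=-3, U row3=(0, 0, -2, 4)
Step 3: pivot at (2,2) is -2.
  row3 ← row3 − (1)·row2  ⇒  L[3][2]=1, U row3=(0, 0, 0, 1)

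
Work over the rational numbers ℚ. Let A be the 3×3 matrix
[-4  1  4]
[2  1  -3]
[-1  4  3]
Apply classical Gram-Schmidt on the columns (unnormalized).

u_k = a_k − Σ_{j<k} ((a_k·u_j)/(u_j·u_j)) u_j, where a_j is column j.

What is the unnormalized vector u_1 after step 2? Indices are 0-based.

Step 1: u_0 = a_0 = (-4, 2, -1).
Step 2: u_1 = a_1 − (-2/7)·u_0 = (-1/7, 11/7, 26/7).

u_1 = (-1/7, 11/7, 26/7)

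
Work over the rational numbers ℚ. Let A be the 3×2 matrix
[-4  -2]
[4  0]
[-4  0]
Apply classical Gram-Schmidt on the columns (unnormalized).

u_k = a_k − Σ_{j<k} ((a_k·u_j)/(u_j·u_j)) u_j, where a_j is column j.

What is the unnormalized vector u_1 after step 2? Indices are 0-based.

Step 1: u_0 = a_0 = (-4, 4, -4).
Step 2: u_1 = a_1 − (1/6)·u_0 = (-4/3, -2/3, 2/3).

u_1 = (-4/3, -2/3, 2/3)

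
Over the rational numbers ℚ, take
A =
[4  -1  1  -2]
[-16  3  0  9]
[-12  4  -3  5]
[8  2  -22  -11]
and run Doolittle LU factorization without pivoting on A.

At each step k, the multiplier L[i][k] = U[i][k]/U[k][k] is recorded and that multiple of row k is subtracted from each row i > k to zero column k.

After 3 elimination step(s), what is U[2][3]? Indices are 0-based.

Step 1: pivot at (0,0) is 4.
  row1 ← row1 − (-4)·row0  ⇒  L[1][0]=-4, U row1=(0, -1, 4, 1)
  row2 ← row2 − (-3)·row0  ⇒  L[2][0]=-3, U row2=(0, 1, 0, -1)
  row3 ← row3 − (2)·row0  ⇒  L[3][0]=2, U row3=(0, 4, -24, -7)
Step 2: pivot at (1,1) is -1.
  row2 ← row2 − (-1)·row1  ⇒  L[2][1]=-1, U row2=(0, 0, 4, 0)
  row3 ← row3 − (-4)·row1  ⇒  L[3][1]=-4, U row3=(0, 0, -8, -3)
Step 3: pivot at (2,2) is 4.
  row3 ← row3 − (-2)·row2  ⇒  L[3][2]=-2, U row3=(0, 0, 0, -3)

U[2][3] = 0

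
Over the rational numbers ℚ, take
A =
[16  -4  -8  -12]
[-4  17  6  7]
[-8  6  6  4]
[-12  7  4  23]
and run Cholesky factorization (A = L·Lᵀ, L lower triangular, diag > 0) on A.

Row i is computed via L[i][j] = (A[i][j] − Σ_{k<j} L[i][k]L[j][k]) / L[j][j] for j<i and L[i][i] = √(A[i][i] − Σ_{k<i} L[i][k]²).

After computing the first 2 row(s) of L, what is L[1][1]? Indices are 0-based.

Step 1: L[0][0] = √(16) = 4.
  L[1][0] = (-4) / L[0][0] = -1.
Step 2: L[1][1] = √(16) = 4.

L[1][1] = 4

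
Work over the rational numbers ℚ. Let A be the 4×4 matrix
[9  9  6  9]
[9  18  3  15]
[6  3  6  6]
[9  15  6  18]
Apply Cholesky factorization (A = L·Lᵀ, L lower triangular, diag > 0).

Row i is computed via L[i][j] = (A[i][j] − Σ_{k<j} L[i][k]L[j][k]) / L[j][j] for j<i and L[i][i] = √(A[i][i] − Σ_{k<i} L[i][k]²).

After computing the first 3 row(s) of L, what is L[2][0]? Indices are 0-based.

L[2][0] = 2

Step 1: L[0][0] = √(9) = 3.
  L[1][0] = (9) / L[0][0] = 3.
Step 2: L[1][1] = √(9) = 3.
  L[2][0] = (6) / L[0][0] = 2.
  L[2][1] = (-3) / L[1][1] = -1.
Step 3: L[2][2] = √(1) = 1.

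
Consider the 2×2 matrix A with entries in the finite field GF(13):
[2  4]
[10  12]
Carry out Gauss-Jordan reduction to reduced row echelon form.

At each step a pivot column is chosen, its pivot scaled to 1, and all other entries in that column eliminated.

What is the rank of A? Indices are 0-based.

rank = 2

[1] R0 /= 2  ⇒  (1, 2)
     R1 -= 10·R0  ⇒  (0, 5)
[2] R1 /= 5  ⇒  (0, 1)
     R0 -= 2·R1  ⇒  (1, 0)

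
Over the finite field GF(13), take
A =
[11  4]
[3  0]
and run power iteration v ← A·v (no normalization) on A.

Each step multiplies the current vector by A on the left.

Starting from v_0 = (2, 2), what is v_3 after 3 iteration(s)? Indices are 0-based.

v_0 = (2, 2).
v_1 = A·v_0 = (4, 6).
v_2 = A·v_1 = (3, 12).
v_3 = A·v_2 = (3, 9).

v_3 = (3, 9)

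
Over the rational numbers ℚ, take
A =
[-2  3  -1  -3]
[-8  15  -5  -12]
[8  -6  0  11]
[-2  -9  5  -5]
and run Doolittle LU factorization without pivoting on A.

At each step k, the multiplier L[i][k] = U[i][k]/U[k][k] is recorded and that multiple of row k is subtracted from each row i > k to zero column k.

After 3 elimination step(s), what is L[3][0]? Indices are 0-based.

k=0: U[0][0]=-2
  eliminate (1,0): mult=4, new row 1: (0, 3, -1, 0); set L[1][0]=4
  eliminate (2,0): mult=-4, new row 2: (0, 6, -4, -1); set L[2][0]=-4
  eliminate (3,0): mult=1, new row 3: (0, -12, 6, -2); set L[3][0]=1
k=1: U[1][1]=3
  eliminate (2,1): mult=2, new row 2: (0, 0, -2, -1); set L[2][1]=2
  eliminate (3,1): mult=-4, new row 3: (0, 0, 2, -2); set L[3][1]=-4
k=2: U[2][2]=-2
  eliminate (3,2): mult=-1, new row 3: (0, 0, 0, -3); set L[3][2]=-1

L[3][0] = 1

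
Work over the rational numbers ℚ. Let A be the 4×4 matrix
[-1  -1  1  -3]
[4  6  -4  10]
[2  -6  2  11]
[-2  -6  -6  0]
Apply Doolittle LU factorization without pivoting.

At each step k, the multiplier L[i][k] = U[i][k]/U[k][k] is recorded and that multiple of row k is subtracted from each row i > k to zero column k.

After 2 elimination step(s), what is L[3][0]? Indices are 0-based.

L[3][0] = 2

k=0: U[0][0]=-1
  eliminate (1,0): mult=-4, new row 1: (0, 2, 0, -2); set L[1][0]=-4
  eliminate (2,0): mult=-2, new row 2: (0, -8, 4, 5); set L[2][0]=-2
  eliminate (3,0): mult=2, new row 3: (0, -4, -8, 6); set L[3][0]=2
k=1: U[1][1]=2
  eliminate (2,1): mult=-4, new row 2: (0, 0, 4, -3); set L[2][1]=-4
  eliminate (3,1): mult=-2, new row 3: (0, 0, -8, 2); set L[3][1]=-2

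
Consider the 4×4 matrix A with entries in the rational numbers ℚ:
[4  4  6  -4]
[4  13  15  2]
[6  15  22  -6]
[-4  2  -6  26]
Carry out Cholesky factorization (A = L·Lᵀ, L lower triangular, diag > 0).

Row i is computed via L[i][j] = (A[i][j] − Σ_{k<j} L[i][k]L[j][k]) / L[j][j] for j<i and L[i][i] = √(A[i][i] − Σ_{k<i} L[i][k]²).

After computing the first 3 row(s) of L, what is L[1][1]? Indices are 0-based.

Step 1: L[0][0] = √(4) = 2.
  L[1][0] = (4) / L[0][0] = 2.
Step 2: L[1][1] = √(9) = 3.
  L[2][0] = (6) / L[0][0] = 3.
  L[2][1] = (9) / L[1][1] = 3.
Step 3: L[2][2] = √(4) = 2.

L[1][1] = 3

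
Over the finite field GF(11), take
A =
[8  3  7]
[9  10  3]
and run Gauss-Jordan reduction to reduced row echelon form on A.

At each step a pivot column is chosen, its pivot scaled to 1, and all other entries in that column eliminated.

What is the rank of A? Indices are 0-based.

step 1: normalize row 0 (÷8) = (1, 10, 5)
  row 1: subtract 9×row0 = (0, 8, 2)
step 2: normalize row 1 (÷8) = (0, 1, 3)
  row 0: subtract 10×row1 = (1, 0, 8)

rank = 2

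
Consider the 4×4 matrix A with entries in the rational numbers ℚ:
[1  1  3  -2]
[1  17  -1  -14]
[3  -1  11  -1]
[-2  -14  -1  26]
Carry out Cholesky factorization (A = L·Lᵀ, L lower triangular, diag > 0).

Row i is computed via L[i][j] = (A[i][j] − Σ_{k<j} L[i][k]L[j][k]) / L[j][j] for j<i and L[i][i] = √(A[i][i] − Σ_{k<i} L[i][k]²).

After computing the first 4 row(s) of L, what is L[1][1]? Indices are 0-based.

L[1][1] = 4

Step 1: L[0][0] = √(1) = 1.
  L[1][0] = (1) / L[0][0] = 1.
Step 2: L[1][1] = √(16) = 4.
  L[2][0] = (3) / L[0][0] = 3.
  L[2][1] = (-4) / L[1][1] = -1.
Step 3: L[2][2] = √(1) = 1.
  L[3][0] = (-2) / L[0][0] = -2.
  L[3][1] = (-12) / L[1][1] = -3.
  L[3][2] = (2) / L[2][2] = 2.
Step 4: L[3][3] = √(9) = 3.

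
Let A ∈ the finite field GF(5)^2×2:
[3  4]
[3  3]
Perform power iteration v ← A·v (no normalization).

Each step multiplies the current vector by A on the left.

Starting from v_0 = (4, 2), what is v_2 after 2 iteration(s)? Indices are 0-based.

v_0 = (4, 2).
v_1 = A·v_0 = (0, 3).
v_2 = A·v_1 = (2, 4).

v_2 = (2, 4)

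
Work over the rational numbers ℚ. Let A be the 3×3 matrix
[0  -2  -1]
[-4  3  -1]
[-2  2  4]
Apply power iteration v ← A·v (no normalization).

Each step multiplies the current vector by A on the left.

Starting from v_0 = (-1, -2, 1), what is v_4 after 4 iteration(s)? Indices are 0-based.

v_4 = (232, -373, -542)

v_0 = (-1, -2, 1).
v_1 = A·v_0 = (3, -3, 2).
v_2 = A·v_1 = (4, -23, -4).
v_3 = A·v_2 = (50, -81, -70).
v_4 = A·v_3 = (232, -373, -542).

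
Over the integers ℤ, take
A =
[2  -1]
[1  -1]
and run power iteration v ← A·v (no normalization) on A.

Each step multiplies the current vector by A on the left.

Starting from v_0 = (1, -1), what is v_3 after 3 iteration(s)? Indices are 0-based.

v_0 = (1, -1).
v_1 = A·v_0 = (3, 2).
v_2 = A·v_1 = (4, 1).
v_3 = A·v_2 = (7, 3).

v_3 = (7, 3)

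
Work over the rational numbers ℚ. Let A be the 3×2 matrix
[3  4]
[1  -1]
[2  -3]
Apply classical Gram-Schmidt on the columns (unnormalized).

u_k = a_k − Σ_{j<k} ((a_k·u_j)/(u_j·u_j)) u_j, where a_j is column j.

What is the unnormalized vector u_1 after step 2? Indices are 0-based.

u_1 = (41/14, -19/14, -26/7)

Step 1: u_0 = a_0 = (3, 1, 2).
Step 2: u_1 = a_1 − (5/14)·u_0 = (41/14, -19/14, -26/7).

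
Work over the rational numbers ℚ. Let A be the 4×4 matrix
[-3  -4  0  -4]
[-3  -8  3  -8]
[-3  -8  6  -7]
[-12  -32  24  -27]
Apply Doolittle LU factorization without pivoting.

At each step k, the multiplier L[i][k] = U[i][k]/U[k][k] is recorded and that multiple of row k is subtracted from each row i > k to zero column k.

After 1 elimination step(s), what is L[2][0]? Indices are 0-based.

Step 1: pivot at (0,0) is -3.
  row1 ← row1 − (1)·row0  ⇒  L[1][0]=1, U row1=(0, -4, 3, -4)
  row2 ← row2 − (1)·row0  ⇒  L[2][0]=1, U row2=(0, -4, 6, -3)
  row3 ← row3 − (4)·row0  ⇒  L[3][0]=4, U row3=(0, -16, 24, -11)

L[2][0] = 1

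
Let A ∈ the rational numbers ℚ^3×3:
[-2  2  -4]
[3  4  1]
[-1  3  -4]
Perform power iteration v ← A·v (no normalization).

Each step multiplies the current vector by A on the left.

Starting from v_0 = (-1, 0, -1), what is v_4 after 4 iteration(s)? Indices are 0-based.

v_4 = (-1604, 431, -1488)

v_0 = (-1, 0, -1).
v_1 = A·v_0 = (6, -4, 5).
v_2 = A·v_1 = (-40, 7, -38).
v_3 = A·v_2 = (246, -130, 213).
v_4 = A·v_3 = (-1604, 431, -1488).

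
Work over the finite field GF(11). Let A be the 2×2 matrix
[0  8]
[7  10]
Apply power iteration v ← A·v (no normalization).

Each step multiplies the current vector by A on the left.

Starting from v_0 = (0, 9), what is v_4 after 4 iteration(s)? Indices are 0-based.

v_0 = (0, 9).
v_1 = A·v_0 = (6, 2).
v_2 = A·v_1 = (5, 7).
v_3 = A·v_2 = (1, 6).
v_4 = A·v_3 = (4, 1).

v_4 = (4, 1)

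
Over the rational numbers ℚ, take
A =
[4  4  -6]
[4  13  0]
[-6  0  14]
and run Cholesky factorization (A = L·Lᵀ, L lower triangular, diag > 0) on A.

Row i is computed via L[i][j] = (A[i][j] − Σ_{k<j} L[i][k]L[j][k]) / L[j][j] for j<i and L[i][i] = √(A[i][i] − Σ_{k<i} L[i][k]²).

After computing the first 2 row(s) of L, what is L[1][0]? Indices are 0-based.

L[1][0] = 2

Step 1: L[0][0] = √(4) = 2.
  L[1][0] = (4) / L[0][0] = 2.
Step 2: L[1][1] = √(9) = 3.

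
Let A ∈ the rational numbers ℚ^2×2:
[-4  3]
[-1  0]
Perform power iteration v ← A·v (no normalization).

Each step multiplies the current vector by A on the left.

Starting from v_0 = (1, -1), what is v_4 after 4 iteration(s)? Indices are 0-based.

v_4 = (241, 79)

v_0 = (1, -1).
v_1 = A·v_0 = (-7, -1).
v_2 = A·v_1 = (25, 7).
v_3 = A·v_2 = (-79, -25).
v_4 = A·v_3 = (241, 79).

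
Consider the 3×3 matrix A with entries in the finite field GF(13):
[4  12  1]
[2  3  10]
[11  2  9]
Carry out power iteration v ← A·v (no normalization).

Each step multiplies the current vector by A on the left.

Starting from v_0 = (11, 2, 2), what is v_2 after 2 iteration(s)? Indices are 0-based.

v_0 = (11, 2, 2).
v_1 = A·v_0 = (5, 9, 0).
v_2 = A·v_1 = (11, 11, 8).

v_2 = (11, 11, 8)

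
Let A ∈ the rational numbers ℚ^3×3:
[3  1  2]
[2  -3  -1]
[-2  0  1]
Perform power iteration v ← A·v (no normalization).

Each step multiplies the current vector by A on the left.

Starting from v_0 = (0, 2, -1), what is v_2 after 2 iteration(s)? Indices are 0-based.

v_0 = (0, 2, -1).
v_1 = A·v_0 = (0, -5, -1).
v_2 = A·v_1 = (-7, 16, -1).

v_2 = (-7, 16, -1)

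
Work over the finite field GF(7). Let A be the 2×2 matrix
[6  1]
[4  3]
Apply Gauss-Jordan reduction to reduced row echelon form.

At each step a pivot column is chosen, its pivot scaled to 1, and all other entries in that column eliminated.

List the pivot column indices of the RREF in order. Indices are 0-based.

step 1: normalize row 0 (÷6) = (1, 6)
  row 1: subtract 4×row0 = (0, 0)
skip col 1 (zero from row 1)

pivot columns: 0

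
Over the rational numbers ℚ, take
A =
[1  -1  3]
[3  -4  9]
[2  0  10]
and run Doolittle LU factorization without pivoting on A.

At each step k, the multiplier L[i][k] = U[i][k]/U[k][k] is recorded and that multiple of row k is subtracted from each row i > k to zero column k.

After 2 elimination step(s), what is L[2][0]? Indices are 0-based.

L[2][0] = 2

Step 1: pivot at (0,0) is 1.
  row1 ← row1 − (3)·row0  ⇒  L[1][0]=3, U row1=(0, -1, 0)
  row2 ← row2 − (2)·row0  ⇒  L[2][0]=2, U row2=(0, 2, 4)
Step 2: pivot at (1,1) is -1.
  row2 ← row2 − (-2)·row1  ⇒  L[2][1]=-2, U row2=(0, 0, 4)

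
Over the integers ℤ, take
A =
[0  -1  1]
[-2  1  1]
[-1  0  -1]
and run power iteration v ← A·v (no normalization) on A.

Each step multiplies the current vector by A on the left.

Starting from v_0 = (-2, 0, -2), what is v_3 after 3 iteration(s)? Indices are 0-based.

v_0 = (-2, 0, -2).
v_1 = A·v_0 = (-2, 2, 4).
v_2 = A·v_1 = (2, 10, -2).
v_3 = A·v_2 = (-12, 4, 0).

v_3 = (-12, 4, 0)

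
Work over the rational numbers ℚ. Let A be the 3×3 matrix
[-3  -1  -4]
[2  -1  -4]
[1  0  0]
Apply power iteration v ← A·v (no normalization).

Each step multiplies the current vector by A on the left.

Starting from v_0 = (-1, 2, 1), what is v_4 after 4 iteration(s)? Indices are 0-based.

v_0 = (-1, 2, 1).
v_1 = A·v_0 = (-3, -8, -1).
v_2 = A·v_1 = (21, 6, -3).
v_3 = A·v_2 = (-57, 48, 21).
v_4 = A·v_3 = (39, -246, -57).

v_4 = (39, -246, -57)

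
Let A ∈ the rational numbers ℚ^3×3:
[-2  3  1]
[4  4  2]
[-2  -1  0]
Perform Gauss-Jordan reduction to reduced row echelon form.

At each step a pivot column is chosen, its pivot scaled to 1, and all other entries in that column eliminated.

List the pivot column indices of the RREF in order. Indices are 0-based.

pivot columns: 0, 1, 2

[1] R0 /= -2  ⇒  (1, -3/2, -1/2)
     R1 -= 4·R0  ⇒  (0, 10, 4)
     R2 -= -2·R0  ⇒  (0, -4, -1)
[2] R1 /= 10  ⇒  (0, 1, 2/5)
     R0 -= -3/2·R1  ⇒  (1, 0, 1/10)
     R2 -= -4·R1  ⇒  (0, 0, 3/5)
[3] R2 /= 3/5  ⇒  (0, 0, 1)
     R0 -= 1/10·R2  ⇒  (1, 0, 0)
     R1 -= 2/5·R2  ⇒  (0, 1, 0)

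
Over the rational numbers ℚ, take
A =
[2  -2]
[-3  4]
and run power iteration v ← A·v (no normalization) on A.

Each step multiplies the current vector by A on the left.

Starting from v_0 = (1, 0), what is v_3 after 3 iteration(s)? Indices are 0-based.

v_3 = (56, -102)

v_0 = (1, 0).
v_1 = A·v_0 = (2, -3).
v_2 = A·v_1 = (10, -18).
v_3 = A·v_2 = (56, -102).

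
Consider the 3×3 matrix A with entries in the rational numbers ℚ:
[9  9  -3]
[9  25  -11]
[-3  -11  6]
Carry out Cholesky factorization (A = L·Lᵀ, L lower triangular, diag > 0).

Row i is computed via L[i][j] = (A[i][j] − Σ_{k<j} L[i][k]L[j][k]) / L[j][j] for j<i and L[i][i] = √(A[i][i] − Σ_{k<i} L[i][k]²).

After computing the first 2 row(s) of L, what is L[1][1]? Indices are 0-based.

Step 1: L[0][0] = √(9) = 3.
  L[1][0] = (9) / L[0][0] = 3.
Step 2: L[1][1] = √(16) = 4.

L[1][1] = 4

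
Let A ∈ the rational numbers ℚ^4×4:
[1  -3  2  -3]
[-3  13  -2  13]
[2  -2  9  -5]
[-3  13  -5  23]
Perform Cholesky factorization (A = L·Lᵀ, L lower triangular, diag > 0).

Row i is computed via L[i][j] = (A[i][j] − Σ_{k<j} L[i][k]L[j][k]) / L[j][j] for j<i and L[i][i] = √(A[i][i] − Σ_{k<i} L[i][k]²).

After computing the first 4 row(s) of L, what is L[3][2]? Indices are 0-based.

L[3][2] = -3

Step 1: L[0][0] = √(1) = 1.
  L[1][0] = (-3) / L[0][0] = -3.
Step 2: L[1][1] = √(4) = 2.
  L[2][0] = (2) / L[0][0] = 2.
  L[2][1] = (4) / L[1][1] = 2.
Step 3: L[2][2] = √(1) = 1.
  L[3][0] = (-3) / L[0][0] = -3.
  L[3][1] = (4) / L[1][1] = 2.
  L[3][2] = (-3) / L[2][2] = -3.
Step 4: L[3][3] = √(1) = 1.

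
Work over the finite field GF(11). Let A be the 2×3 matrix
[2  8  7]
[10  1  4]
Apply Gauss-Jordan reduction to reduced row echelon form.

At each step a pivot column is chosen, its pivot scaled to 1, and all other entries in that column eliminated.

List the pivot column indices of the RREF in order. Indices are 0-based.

[1] R0 /= 2  ⇒  (1, 4, 9)
     R1 -= 10·R0  ⇒  (0, 5, 2)
[2] R1 /= 5  ⇒  (0, 1, 7)
     R0 -= 4·R1  ⇒  (1, 0, 3)

pivot columns: 0, 1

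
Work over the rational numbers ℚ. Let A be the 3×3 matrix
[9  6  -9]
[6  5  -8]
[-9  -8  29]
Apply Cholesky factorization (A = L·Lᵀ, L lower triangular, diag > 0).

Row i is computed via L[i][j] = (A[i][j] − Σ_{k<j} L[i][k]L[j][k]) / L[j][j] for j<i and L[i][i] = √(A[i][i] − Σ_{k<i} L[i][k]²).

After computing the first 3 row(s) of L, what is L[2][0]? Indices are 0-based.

Step 1: L[0][0] = √(9) = 3.
  L[1][0] = (6) / L[0][0] = 2.
Step 2: L[1][1] = √(1) = 1.
  L[2][0] = (-9) / L[0][0] = -3.
  L[2][1] = (-2) / L[1][1] = -2.
Step 3: L[2][2] = √(16) = 4.

L[2][0] = -3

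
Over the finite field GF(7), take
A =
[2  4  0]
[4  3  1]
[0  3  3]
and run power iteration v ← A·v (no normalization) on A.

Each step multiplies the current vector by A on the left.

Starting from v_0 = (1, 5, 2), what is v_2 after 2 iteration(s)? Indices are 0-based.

v_0 = (1, 5, 2).
v_1 = A·v_0 = (1, 0, 0).
v_2 = A·v_1 = (2, 4, 0).

v_2 = (2, 4, 0)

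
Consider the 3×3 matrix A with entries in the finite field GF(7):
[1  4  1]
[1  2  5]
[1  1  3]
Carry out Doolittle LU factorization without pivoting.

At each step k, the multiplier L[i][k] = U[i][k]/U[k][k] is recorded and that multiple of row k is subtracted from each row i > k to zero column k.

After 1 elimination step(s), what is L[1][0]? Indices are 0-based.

L[1][0] = 1

k=0: U[0][0]=1
  eliminate (1,0): mult=1, new row 1: (0, 5, 4); set L[1][0]=1
  eliminate (2,0): mult=1, new row 2: (0, 4, 2); set L[2][0]=1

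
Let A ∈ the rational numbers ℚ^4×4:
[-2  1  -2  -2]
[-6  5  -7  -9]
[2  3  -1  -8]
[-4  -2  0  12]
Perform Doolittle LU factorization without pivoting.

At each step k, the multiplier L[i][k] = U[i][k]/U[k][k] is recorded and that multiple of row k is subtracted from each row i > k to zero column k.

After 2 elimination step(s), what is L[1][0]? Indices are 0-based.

L[1][0] = 3

k=0: U[0][0]=-2
  eliminate (1,0): mult=3, new row 1: (0, 2, -1, -3); set L[1][0]=3
  eliminate (2,0): mult=-1, new row 2: (0, 4, -3, -10); set L[2][0]=-1
  eliminate (3,0): mult=2, new row 3: (0, -4, 4, 16); set L[3][0]=2
k=1: U[1][1]=2
  eliminate (2,1): mult=2, new row 2: (0, 0, -1, -4); set L[2][1]=2
  eliminate (3,1): mult=-2, new row 3: (0, 0, 2, 10); set L[3][1]=-2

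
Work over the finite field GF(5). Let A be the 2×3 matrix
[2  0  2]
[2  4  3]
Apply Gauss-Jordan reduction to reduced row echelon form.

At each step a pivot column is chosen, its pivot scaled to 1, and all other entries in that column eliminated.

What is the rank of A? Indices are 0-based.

[1] R0 /= 2  ⇒  (1, 0, 1)
     R1 -= 2·R0  ⇒  (0, 4, 1)
[2] R1 /= 4  ⇒  (0, 1, 4)

rank = 2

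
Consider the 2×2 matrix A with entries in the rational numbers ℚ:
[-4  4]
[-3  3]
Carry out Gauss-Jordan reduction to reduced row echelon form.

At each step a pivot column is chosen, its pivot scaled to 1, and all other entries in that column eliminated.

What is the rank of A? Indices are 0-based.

rank = 1

[1] R0 /= -4  ⇒  (1, -1)
     R1 -= -3·R0  ⇒  (0, 0)
column 1 empty below row 1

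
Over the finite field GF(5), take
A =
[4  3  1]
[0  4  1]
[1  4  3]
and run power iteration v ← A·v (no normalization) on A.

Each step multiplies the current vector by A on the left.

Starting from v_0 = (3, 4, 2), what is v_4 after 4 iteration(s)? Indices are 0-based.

v_4 = (2, 4, 0)

v_0 = (3, 4, 2).
v_1 = A·v_0 = (1, 3, 0).
v_2 = A·v_1 = (3, 2, 3).
v_3 = A·v_2 = (1, 1, 0).
v_4 = A·v_3 = (2, 4, 0).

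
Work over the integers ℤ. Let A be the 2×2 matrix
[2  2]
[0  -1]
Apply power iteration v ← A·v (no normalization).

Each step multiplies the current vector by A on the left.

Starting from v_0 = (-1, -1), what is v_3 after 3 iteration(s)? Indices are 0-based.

v_3 = (-14, 1)

v_0 = (-1, -1).
v_1 = A·v_0 = (-4, 1).
v_2 = A·v_1 = (-6, -1).
v_3 = A·v_2 = (-14, 1).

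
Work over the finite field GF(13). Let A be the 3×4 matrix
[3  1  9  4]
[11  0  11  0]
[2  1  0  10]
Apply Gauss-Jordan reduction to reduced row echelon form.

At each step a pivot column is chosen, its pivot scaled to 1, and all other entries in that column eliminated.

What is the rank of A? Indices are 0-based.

rank = 3

step 1: normalize row 0 (÷3) = (1, 9, 3, 10)
  row 1: subtract 11×row0 = (0, 5, 4, 7)
  row 2: subtract 2×row0 = (0, 9, 7, 3)
step 2: normalize row 1 (÷5) = (0, 1, 6, 4)
  row 0: subtract 9×row1 = (1, 0, 1, 0)
  row 2: subtract 9×row1 = (0, 0, 5, 6)
step 3: normalize row 2 (÷5) = (0, 0, 1, 9)
  row 0: subtract 1×row2 = (1, 0, 0, 4)
  row 1: subtract 6×row2 = (0, 1, 0, 2)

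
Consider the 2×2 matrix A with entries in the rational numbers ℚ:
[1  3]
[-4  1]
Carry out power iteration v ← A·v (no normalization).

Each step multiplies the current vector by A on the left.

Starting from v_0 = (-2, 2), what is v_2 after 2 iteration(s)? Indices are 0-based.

v_0 = (-2, 2).
v_1 = A·v_0 = (4, 10).
v_2 = A·v_1 = (34, -6).

v_2 = (34, -6)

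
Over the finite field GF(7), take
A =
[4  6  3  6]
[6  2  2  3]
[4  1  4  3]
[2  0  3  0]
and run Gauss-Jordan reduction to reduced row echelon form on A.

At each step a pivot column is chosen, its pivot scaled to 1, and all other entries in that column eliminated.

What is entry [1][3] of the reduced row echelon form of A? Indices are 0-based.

pivot(0,0)=4: scale R0 → (1, 5, 6, 5)
  clear (1,0): R1 −= (6)R0 → (0, 0, 1, 1)
  clear (2,0): R2 −= (4)R0 → (0, 2, 1, 4)
  clear (3,0): R3 −= (2)R0 → (0, 4, 5, 4)
pivot(1,1): swap R1↔R2
pivot(1,1)=2: scale R1 → (0, 1, 4, 2)
  clear (0,1): R0 −= (5)R1 → (1, 0, 0, 2)
  clear (3,1): R3 −= (4)R1 → (0, 0, 3, 3)
pivot(2,2)=1: scale R2 → (0, 0, 1, 1)
  clear (1,2): R1 −= (4)R2 → (0, 1, 0, 5)
  clear (3,2): R3 −= (3)R2 → (0, 0, 0, 0)
col 3: no nonzero at/below row 3; advance.

M[1][3] = 5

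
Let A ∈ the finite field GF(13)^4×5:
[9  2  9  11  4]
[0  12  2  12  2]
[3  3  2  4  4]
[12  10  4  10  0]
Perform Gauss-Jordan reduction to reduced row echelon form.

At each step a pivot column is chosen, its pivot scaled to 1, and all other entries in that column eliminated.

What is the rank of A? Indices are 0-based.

rank = 4

step 1: normalize row 0 (÷9) = (1, 6, 1, 7, 12)
  row 2: subtract 3×row0 = (0, 11, 12, 9, 7)
  row 3: subtract 12×row0 = (0, 3, 5, 4, 12)
step 2: normalize row 1 (÷12) = (0, 1, 11, 1, 11)
  row 0: subtract 6×row1 = (1, 0, 0, 1, 11)
  row 2: subtract 11×row1 = (0, 0, 8, 11, 3)
  row 3: subtract 3×row1 = (0, 0, 11, 1, 5)
step 3: normalize row 2 (÷8) = (0, 0, 1, 3, 2)
  row 1: subtract 11×row2 = (0, 1, 0, 7, 2)
  row 3: subtract 11×row2 = (0, 0, 0, 7, 9)
step 4: normalize row 3 (÷7) = (0, 0, 0, 1, 5)
  row 0: subtract 1×row3 = (1, 0, 0, 0, 6)
  row 1: subtract 7×row3 = (0, 1, 0, 0, 6)
  row 2: subtract 3×row3 = (0, 0, 1, 0, 0)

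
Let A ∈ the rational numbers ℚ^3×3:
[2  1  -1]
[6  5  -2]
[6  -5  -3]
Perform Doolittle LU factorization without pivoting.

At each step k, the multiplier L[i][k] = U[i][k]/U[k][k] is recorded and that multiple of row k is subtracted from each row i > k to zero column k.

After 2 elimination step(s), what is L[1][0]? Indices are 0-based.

[col 0] pivot 2
  R1 -= 3*R0 → (0, 2, 1)  (L[1][0] := 3)
  R2 -= 3*R0 → (0, -8, 0)  (L[2][0] := 3)
[col 1] pivot 2
  R2 -= -4*R1 → (0, 0, 4)  (L[2][1] := -4)

L[1][0] = 3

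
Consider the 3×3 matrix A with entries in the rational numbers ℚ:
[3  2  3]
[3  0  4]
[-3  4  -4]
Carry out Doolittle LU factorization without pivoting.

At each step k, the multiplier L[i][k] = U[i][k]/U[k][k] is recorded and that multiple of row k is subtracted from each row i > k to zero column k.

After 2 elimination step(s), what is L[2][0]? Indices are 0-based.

[col 0] pivot 3
  R1 -= 1*R0 → (0, -2, 1)  (L[1][0] := 1)
  R2 -= -1*R0 → (0, 6, -1)  (L[2][0] := -1)
[col 1] pivot -2
  R2 -= -3*R1 → (0, 0, 2)  (L[2][1] := -3)

L[2][0] = -1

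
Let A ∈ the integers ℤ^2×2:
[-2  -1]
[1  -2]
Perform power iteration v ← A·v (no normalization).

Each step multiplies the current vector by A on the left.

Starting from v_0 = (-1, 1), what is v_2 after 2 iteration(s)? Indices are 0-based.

v_0 = (-1, 1).
v_1 = A·v_0 = (1, -3).
v_2 = A·v_1 = (1, 7).

v_2 = (1, 7)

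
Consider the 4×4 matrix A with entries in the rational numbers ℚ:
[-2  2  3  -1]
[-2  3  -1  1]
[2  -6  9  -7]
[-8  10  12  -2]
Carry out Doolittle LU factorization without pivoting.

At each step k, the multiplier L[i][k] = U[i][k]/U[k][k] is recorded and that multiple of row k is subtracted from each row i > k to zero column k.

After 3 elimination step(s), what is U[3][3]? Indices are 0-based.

[col 0] pivot -2
  R1 -= 1*R0 → (0, 1, -4, 2)  (L[1][0] := 1)
  R2 -= -1*R0 → (0, -4, 12, -8)  (L[2][0] := -1)
  R3 -= 4*R0 → (0, 2, 0, 2)  (L[3][0] := 4)
[col 1] pivot 1
  R2 -= -4*R1 → (0, 0, -4, 0)  (L[2][1] := -4)
  R3 -= 2*R1 → (0, 0, 8, -2)  (L[3][1] := 2)
[col 2] pivot -4
  R3 -= -2*R2 → (0, 0, 0, -2)  (L[3][2] := -2)

U[3][3] = -2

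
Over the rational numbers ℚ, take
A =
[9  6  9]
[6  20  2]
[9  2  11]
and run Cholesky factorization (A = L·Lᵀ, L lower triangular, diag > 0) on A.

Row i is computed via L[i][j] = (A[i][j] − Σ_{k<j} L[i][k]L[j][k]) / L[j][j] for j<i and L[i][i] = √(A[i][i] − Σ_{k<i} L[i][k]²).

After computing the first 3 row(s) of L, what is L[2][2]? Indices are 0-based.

L[2][2] = 1

Step 1: L[0][0] = √(9) = 3.
  L[1][0] = (6) / L[0][0] = 2.
Step 2: L[1][1] = √(16) = 4.
  L[2][0] = (9) / L[0][0] = 3.
  L[2][1] = (-4) / L[1][1] = -1.
Step 3: L[2][2] = √(1) = 1.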